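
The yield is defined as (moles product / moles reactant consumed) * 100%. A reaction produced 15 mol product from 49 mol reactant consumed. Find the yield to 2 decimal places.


Yield = (moles product / moles consumed) * 100%
Yield = (15 / 49) * 100
Yield = 0.3061 * 100
Yield = 30.61%


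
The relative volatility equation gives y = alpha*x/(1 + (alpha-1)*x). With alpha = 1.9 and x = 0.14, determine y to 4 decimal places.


y = alpha*x / (1 + (alpha-1)*x)
y = 1.9*0.14 / (1 + (1.9-1)*0.14)
y = 0.266 / (1 + 0.126)
y = 0.266 / 1.126
y = 0.2362


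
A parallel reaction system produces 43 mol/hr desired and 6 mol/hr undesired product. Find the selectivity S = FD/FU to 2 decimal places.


S = desired product rate / undesired product rate
S = 43 / 6
S = 7.17


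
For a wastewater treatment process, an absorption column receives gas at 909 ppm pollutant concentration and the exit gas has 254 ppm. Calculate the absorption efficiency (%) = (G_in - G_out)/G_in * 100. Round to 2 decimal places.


Efficiency = (G_in - G_out) / G_in * 100%
Efficiency = (909 - 254) / 909 * 100
Efficiency = 655 / 909 * 100
Efficiency = 72.06%


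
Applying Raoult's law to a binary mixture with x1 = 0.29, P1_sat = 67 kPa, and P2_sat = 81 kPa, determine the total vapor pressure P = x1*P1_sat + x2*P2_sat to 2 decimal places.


P = x1*P1_sat + x2*P2_sat
x2 = 1 - x1 = 1 - 0.29 = 0.71
P = 0.29*67 + 0.71*81
P = 19.43 + 57.51
P = 76.94 kPa


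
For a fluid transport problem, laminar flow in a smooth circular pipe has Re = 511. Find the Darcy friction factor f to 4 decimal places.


f = 64 / Re
f = 64 / 511
f = 0.1252


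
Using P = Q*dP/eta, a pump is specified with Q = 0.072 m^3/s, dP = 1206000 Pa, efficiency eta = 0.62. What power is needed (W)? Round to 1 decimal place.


P = Q * dP / eta
P = 0.072 * 1206000 / 0.62
P = 86832.0 / 0.62
P = 140051.6 W


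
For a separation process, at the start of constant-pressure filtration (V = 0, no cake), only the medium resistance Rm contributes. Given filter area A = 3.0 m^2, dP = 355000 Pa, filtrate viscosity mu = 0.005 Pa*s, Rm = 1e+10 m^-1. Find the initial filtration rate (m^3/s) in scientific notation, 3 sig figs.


rate = A * dP / (mu * Rm)
rate = 3.0 * 355000 / (0.005 * 1e+10)
rate = 1065000.0 / 5.000e+07
rate = 2.13e-02 m^3/s


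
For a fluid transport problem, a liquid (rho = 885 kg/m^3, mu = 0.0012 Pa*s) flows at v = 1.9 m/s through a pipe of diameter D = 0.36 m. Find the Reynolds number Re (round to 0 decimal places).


Re = rho * v * D / mu
Re = 885 * 1.9 * 0.36 / 0.0012
Re = 605.34 / 0.0012
Re = 504450


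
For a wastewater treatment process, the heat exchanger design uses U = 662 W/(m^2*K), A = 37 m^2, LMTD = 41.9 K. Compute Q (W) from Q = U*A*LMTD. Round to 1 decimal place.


Q = U * A * LMTD
Q = 662 * 37 * 41.9
Q = 1026298.6 W


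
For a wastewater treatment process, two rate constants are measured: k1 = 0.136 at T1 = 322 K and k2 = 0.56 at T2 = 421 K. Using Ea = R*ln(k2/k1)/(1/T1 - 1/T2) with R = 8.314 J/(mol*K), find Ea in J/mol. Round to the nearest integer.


Ea = R * ln(k2/k1) / (1/T1 - 1/T2)
ln(k2/k1) = ln(0.56/0.136) = 1.4152819
1/T1 - 1/T2 = 1/322 - 1/421 = 0.00073029315
Ea = 8.314 * 1.4152819 / 0.00073029315
Ea = 16112 J/mol


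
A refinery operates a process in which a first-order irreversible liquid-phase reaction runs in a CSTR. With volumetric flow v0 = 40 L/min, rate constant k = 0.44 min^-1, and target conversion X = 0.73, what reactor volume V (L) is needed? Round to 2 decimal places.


V = v0 * X / (k * (1 - X))
V = 40 * 0.73 / (0.44 * (1 - 0.73))
V = 29.2 / (0.44 * 0.27)
V = 29.2 / 0.1188
V = 245.79 L


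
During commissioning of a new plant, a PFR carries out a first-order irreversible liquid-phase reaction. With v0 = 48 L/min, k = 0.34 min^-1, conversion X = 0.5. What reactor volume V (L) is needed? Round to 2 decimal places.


V = (v0/k) * ln(1/(1-X))
V = (48/0.34) * ln(1/(1-0.5))
V = 141.176471 * ln(2.0)
V = 141.176471 * 0.693147
V = 97.86 L


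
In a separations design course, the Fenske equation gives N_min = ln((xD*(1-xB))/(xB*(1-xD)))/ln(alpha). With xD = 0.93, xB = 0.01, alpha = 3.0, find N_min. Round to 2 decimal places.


N_min = ln((xD*(1-xB))/(xB*(1-xD))) / ln(alpha)
Numerator inside ln: 0.9207 / 0.0007 = 1315.285714
ln(1315.285714) = 7.181809
ln(alpha) = ln(3.0) = 1.098612
N_min = 7.181809 / 1.098612 = 6.54


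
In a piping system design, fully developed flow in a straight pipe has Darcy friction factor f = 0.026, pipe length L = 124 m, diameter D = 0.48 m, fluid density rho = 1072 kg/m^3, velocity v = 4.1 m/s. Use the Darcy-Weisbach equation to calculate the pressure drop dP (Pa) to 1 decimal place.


dP = f * (L/D) * (rho*v^2/2)
dP = 0.026 * (124/0.48) * (1072*4.1^2/2)
L/D = 258.33333333
rho*v^2/2 = 1072*16.81/2 = 9010.16
dP = 0.026 * 258.33333333 * 9010.16
dP = 60518.2 Pa


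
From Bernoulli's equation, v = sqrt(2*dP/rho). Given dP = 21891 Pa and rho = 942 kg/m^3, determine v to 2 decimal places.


v = sqrt(2*dP/rho)
v = sqrt(2*21891/942)
v = sqrt(46.477707)
v = 6.82 m/s


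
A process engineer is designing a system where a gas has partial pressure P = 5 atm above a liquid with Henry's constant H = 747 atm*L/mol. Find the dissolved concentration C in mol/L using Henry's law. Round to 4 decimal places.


C = P / H
C = 5 / 747
C = 0.0067 mol/L


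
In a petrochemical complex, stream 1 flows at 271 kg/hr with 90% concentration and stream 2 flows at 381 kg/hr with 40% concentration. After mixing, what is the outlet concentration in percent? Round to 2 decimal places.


Mass balance on solute: F1*x1 + F2*x2 = F3*x3
F3 = F1 + F2 = 271 + 381 = 652 kg/hr
x3 = (F1*x1 + F2*x2)/F3
x3 = (271*0.9 + 381*0.4) / 652
x3 = 60.78%


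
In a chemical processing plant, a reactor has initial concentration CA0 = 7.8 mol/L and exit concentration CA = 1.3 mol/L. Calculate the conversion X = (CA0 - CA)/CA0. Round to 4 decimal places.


X = (CA0 - CA) / CA0
X = (7.8 - 1.3) / 7.8
X = 6.5 / 7.8
X = 0.8333


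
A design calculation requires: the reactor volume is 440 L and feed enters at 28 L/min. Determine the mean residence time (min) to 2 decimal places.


tau = V / v0
tau = 440 / 28
tau = 15.71 min


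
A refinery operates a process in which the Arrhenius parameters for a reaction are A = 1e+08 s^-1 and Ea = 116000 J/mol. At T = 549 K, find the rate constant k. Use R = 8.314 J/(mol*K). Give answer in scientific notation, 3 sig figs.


k = A * exp(-Ea/(R*T))
k = 1e+08 * exp(-116000 / (8.314 * 549))
k = 1e+08 * exp(-25.414152)
k = 9.18e-04


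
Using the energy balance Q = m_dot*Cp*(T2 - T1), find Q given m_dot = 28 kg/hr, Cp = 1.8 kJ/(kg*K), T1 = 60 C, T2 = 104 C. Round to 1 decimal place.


Q = m_dot * Cp * (T2 - T1)
Q = 28 * 1.8 * (104 - 60)
Q = 28 * 1.8 * 44
Q = 2217.6 kJ/hr


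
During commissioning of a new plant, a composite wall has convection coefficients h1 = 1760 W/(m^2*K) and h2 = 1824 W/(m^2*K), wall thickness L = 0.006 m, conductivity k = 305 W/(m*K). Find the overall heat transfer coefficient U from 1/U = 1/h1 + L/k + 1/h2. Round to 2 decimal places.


1/U = 1/h1 + L/k + 1/h2
1/U = 1/1760 + 0.006/305 + 1/1824
1/U = 0.0005681818 + 1.96721e-05 + 0.0005482456
1/U = 0.0011360995
U = 880.20 W/(m^2*K)


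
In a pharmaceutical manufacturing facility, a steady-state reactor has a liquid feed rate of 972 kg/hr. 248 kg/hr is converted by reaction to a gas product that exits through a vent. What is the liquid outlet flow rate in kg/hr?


Steady-state mass balance on the main outlet: F_out = F_in - F_removed
F_out = 972 - 248
F_out = 724 kg/hr


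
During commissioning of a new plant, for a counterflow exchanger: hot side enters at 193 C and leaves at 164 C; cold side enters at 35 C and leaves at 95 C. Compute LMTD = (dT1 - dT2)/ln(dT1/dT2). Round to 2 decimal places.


dT1 = Th_in - Tc_out = 193 - 95 = 98
dT2 = Th_out - Tc_in = 164 - 35 = 129
LMTD = (dT1 - dT2) / ln(dT1/dT2)
LMTD = (98 - 129) / ln(98/129)
LMTD = 112.79 K


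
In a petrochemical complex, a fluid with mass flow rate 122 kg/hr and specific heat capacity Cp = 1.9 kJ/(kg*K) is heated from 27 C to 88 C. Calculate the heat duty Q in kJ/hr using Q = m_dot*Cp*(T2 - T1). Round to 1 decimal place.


Q = m_dot * Cp * (T2 - T1)
Q = 122 * 1.9 * (88 - 27)
Q = 122 * 1.9 * 61
Q = 14139.8 kJ/hr


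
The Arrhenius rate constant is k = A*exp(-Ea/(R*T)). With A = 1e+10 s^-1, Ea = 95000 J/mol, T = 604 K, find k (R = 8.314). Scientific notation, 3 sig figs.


k = A * exp(-Ea/(R*T))
k = 1e+10 * exp(-95000 / (8.314 * 604))
k = 1e+10 * exp(-18.918062)
k = 6.08e+01


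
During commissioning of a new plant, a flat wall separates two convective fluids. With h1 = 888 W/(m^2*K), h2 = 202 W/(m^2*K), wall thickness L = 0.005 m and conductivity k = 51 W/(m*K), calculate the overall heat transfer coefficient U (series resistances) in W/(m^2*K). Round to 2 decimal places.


1/U = 1/h1 + L/k + 1/h2
1/U = 1/888 + 0.005/51 + 1/202
1/U = 0.0011261261 + 9.80392e-05 + 0.004950495
1/U = 0.0061746603
U = 161.95 W/(m^2*K)


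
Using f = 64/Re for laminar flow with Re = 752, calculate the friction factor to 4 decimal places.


f = 64 / Re
f = 64 / 752
f = 0.0851


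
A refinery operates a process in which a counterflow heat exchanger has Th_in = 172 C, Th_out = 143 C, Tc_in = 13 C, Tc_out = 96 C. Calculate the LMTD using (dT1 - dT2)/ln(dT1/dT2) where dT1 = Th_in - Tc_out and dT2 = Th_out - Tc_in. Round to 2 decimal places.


dT1 = Th_in - Tc_out = 172 - 96 = 76
dT2 = Th_out - Tc_in = 143 - 13 = 130
LMTD = (dT1 - dT2) / ln(dT1/dT2)
LMTD = (76 - 130) / ln(76/130)
LMTD = 100.60 K


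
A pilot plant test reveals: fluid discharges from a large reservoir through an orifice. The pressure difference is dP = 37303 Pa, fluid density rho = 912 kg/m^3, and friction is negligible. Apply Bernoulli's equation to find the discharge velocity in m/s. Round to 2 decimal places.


v = sqrt(2*dP/rho)
v = sqrt(2*37303/912)
v = sqrt(81.804825)
v = 9.04 m/s


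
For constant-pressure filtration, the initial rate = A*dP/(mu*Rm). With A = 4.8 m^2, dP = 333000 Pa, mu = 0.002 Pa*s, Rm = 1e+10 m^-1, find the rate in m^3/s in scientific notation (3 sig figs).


rate = A * dP / (mu * Rm)
rate = 4.8 * 333000 / (0.002 * 1e+10)
rate = 1598400.0 / 2.000e+07
rate = 7.99e-02 m^3/s


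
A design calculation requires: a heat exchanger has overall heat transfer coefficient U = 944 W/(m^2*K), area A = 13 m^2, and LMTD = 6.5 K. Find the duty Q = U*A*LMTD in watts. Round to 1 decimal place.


Q = U * A * LMTD
Q = 944 * 13 * 6.5
Q = 79768.0 W


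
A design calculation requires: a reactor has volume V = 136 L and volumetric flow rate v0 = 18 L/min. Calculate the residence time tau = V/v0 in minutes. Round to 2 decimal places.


tau = V / v0
tau = 136 / 18
tau = 7.56 min


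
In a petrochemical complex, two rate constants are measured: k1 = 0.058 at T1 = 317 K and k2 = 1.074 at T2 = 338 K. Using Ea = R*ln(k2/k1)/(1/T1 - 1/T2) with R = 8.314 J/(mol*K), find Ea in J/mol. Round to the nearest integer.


Ea = R * ln(k2/k1) / (1/T1 - 1/T2)
ln(k2/k1) = ln(1.074/0.058) = 2.9187023
1/T1 - 1/T2 = 1/317 - 1/338 = 0.000195994251
Ea = 8.314 * 2.9187023 / 0.000195994251
Ea = 123810 J/mol


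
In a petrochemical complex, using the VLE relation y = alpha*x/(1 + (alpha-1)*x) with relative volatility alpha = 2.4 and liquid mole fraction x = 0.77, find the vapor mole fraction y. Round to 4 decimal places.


y = alpha*x / (1 + (alpha-1)*x)
y = 2.4*0.77 / (1 + (2.4-1)*0.77)
y = 1.848 / (1 + 1.078)
y = 1.848 / 2.078
y = 0.8893


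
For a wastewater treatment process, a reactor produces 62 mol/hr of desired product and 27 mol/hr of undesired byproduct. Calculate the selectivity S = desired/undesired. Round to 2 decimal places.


S = desired product rate / undesired product rate
S = 62 / 27
S = 2.30


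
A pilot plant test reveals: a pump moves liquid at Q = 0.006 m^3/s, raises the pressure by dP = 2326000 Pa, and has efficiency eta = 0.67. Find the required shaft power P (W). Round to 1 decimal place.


P = Q * dP / eta
P = 0.006 * 2326000 / 0.67
P = 13956.0 / 0.67
P = 20829.9 W


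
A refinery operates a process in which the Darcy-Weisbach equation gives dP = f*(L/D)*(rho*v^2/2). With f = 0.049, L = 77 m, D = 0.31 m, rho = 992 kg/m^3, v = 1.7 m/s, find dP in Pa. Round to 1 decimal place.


dP = f * (L/D) * (rho*v^2/2)
dP = 0.049 * (77/0.31) * (992*1.7^2/2)
L/D = 248.38709677
rho*v^2/2 = 992*2.89/2 = 1433.44
dP = 0.049 * 248.38709677 * 1433.44
dP = 17446.4 Pa


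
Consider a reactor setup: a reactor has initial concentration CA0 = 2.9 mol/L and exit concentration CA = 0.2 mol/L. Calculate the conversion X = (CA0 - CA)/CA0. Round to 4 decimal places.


X = (CA0 - CA) / CA0
X = (2.9 - 0.2) / 2.9
X = 2.7 / 2.9
X = 0.9310


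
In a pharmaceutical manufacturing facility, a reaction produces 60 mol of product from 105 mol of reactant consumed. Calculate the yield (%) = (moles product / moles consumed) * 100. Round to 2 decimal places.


Yield = (moles product / moles consumed) * 100%
Yield = (60 / 105) * 100
Yield = 0.5714 * 100
Yield = 57.14%


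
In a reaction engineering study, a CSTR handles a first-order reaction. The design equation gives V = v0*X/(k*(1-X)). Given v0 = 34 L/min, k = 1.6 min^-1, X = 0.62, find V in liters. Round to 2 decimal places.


V = v0 * X / (k * (1 - X))
V = 34 * 0.62 / (1.6 * (1 - 0.62))
V = 21.08 / (1.6 * 0.38)
V = 21.08 / 0.608
V = 34.67 L


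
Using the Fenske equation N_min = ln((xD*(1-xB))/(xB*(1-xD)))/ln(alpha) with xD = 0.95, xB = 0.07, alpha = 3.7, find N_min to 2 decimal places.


N_min = ln((xD*(1-xB))/(xB*(1-xD))) / ln(alpha)
Numerator inside ln: 0.8835 / 0.0035 = 252.428571
ln(252.428571) = 5.531128
ln(alpha) = ln(3.7) = 1.308333
N_min = 5.531128 / 1.308333 = 4.23


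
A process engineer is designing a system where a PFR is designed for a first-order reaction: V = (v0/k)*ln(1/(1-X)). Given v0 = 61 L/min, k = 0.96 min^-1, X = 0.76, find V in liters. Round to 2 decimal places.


V = (v0/k) * ln(1/(1-X))
V = (61/0.96) * ln(1/(1-0.76))
V = 63.541667 * ln(4.166667)
V = 63.541667 * 1.427116
V = 90.68 L


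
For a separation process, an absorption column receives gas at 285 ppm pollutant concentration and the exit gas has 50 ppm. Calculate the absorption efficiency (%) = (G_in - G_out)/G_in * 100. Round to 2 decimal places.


Efficiency = (G_in - G_out) / G_in * 100%
Efficiency = (285 - 50) / 285 * 100
Efficiency = 235 / 285 * 100
Efficiency = 82.46%


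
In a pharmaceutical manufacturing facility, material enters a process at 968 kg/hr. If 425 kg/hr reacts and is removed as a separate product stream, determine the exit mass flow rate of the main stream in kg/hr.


Steady-state mass balance on the main outlet: F_out = F_in - F_removed
F_out = 968 - 425
F_out = 543 kg/hr


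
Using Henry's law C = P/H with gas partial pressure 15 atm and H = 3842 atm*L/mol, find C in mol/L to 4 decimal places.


C = P / H
C = 15 / 3842
C = 0.0039 mol/L


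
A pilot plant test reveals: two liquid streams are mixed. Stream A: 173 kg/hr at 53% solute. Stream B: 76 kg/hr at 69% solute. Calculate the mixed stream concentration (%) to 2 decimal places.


Mass balance on solute: F1*x1 + F2*x2 = F3*x3
F3 = F1 + F2 = 173 + 76 = 249 kg/hr
x3 = (F1*x1 + F2*x2)/F3
x3 = (173*0.53 + 76*0.69) / 249
x3 = 57.88%


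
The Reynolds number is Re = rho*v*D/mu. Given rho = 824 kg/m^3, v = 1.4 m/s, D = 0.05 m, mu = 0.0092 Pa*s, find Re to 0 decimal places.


Re = rho * v * D / mu
Re = 824 * 1.4 * 0.05 / 0.0092
Re = 57.68 / 0.0092
Re = 6270


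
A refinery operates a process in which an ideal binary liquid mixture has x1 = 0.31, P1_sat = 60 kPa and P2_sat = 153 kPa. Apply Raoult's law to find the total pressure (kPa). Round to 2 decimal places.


P = x1*P1_sat + x2*P2_sat
x2 = 1 - x1 = 1 - 0.31 = 0.69
P = 0.31*60 + 0.69*153
P = 18.6 + 105.57
P = 124.17 kPa


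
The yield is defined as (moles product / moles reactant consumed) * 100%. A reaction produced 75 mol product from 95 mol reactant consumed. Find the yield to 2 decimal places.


Yield = (moles product / moles consumed) * 100%
Yield = (75 / 95) * 100
Yield = 0.7895 * 100
Yield = 78.95%


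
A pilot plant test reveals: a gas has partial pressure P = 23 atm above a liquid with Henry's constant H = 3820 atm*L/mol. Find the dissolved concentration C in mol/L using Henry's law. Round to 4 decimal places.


C = P / H
C = 23 / 3820
C = 0.0060 mol/L


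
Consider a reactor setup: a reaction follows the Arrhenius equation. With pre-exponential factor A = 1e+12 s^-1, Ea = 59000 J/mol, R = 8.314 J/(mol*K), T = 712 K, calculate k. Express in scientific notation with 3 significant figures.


k = A * exp(-Ea/(R*T))
k = 1e+12 * exp(-59000 / (8.314 * 712))
k = 1e+12 * exp(-9.966944)
k = 4.69e+07


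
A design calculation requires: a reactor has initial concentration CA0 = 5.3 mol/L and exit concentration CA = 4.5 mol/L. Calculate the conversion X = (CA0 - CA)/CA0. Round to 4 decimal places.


X = (CA0 - CA) / CA0
X = (5.3 - 4.5) / 5.3
X = 0.8 / 5.3
X = 0.1509


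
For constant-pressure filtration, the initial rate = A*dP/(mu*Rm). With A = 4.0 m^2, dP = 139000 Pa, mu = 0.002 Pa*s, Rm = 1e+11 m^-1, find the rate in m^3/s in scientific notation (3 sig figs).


rate = A * dP / (mu * Rm)
rate = 4.0 * 139000 / (0.002 * 1e+11)
rate = 556000.0 / 2.000e+08
rate = 2.78e-03 m^3/s


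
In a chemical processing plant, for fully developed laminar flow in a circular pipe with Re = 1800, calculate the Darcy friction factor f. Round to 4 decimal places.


f = 64 / Re
f = 64 / 1800
f = 0.0356


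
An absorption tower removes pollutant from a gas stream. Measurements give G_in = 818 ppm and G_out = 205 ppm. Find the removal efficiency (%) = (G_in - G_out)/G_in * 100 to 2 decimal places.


Efficiency = (G_in - G_out) / G_in * 100%
Efficiency = (818 - 205) / 818 * 100
Efficiency = 613 / 818 * 100
Efficiency = 74.94%


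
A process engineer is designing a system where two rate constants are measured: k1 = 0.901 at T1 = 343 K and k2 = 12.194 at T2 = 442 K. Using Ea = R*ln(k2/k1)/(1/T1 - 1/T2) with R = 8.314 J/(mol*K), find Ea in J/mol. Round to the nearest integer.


Ea = R * ln(k2/k1) / (1/T1 - 1/T2)
ln(k2/k1) = ln(12.194/0.901) = 2.605194
1/T1 - 1/T2 = 1/343 - 1/442 = 0.000653008456
Ea = 8.314 * 2.605194 / 0.000653008456
Ea = 33169 J/mol


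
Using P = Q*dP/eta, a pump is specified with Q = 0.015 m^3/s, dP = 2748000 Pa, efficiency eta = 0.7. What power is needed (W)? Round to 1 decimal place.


P = Q * dP / eta
P = 0.015 * 2748000 / 0.7
P = 41220.0 / 0.7
P = 58885.7 W


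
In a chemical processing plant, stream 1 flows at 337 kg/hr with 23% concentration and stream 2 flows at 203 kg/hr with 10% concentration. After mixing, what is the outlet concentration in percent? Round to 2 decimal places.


Mass balance on solute: F1*x1 + F2*x2 = F3*x3
F3 = F1 + F2 = 337 + 203 = 540 kg/hr
x3 = (F1*x1 + F2*x2)/F3
x3 = (337*0.23 + 203*0.1) / 540
x3 = 18.11%


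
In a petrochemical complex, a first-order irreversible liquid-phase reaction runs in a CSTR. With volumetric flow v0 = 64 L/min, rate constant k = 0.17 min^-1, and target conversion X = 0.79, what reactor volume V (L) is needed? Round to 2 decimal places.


V = v0 * X / (k * (1 - X))
V = 64 * 0.79 / (0.17 * (1 - 0.79))
V = 50.56 / (0.17 * 0.21)
V = 50.56 / 0.0357
V = 1416.25 L


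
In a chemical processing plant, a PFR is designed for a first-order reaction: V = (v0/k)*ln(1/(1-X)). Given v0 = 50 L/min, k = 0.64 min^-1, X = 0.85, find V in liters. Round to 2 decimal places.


V = (v0/k) * ln(1/(1-X))
V = (50/0.64) * ln(1/(1-0.85))
V = 78.125 * ln(6.666667)
V = 78.125 * 1.89712
V = 148.21 L


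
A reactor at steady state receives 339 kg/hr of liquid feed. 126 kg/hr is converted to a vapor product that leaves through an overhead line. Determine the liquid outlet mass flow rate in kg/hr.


Steady-state mass balance on the main outlet: F_out = F_in - F_removed
F_out = 339 - 126
F_out = 213 kg/hr


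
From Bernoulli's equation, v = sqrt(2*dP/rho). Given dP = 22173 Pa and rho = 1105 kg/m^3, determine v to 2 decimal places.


v = sqrt(2*dP/rho)
v = sqrt(2*22173/1105)
v = sqrt(40.132127)
v = 6.33 m/s


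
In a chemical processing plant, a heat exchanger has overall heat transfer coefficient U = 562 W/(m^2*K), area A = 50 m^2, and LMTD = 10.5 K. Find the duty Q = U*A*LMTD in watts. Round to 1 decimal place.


Q = U * A * LMTD
Q = 562 * 50 * 10.5
Q = 295050.0 W


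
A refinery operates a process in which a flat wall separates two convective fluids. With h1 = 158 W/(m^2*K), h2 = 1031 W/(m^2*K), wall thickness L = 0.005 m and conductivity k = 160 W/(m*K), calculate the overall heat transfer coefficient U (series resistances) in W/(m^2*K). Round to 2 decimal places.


1/U = 1/h1 + L/k + 1/h2
1/U = 1/158 + 0.005/160 + 1/1031
1/U = 0.0063291139 + 3.125e-05 + 0.0009699321
1/U = 0.007330296
U = 136.42 W/(m^2*K)


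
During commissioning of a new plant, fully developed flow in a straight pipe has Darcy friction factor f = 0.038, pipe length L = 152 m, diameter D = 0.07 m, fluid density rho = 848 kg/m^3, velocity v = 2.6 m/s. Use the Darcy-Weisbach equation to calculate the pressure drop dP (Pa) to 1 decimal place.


dP = f * (L/D) * (rho*v^2/2)
dP = 0.038 * (152/0.07) * (848*2.6^2/2)
L/D = 2171.42857143
rho*v^2/2 = 848*6.76/2 = 2866.24
dP = 0.038 * 2171.42857143 * 2866.24
dP = 236505.7 Pa


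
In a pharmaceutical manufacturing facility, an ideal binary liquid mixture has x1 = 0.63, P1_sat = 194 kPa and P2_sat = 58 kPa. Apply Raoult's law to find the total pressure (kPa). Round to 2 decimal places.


P = x1*P1_sat + x2*P2_sat
x2 = 1 - x1 = 1 - 0.63 = 0.37
P = 0.63*194 + 0.37*58
P = 122.22 + 21.46
P = 143.68 kPa


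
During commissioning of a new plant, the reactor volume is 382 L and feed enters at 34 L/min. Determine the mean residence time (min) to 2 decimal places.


tau = V / v0
tau = 382 / 34
tau = 11.24 min


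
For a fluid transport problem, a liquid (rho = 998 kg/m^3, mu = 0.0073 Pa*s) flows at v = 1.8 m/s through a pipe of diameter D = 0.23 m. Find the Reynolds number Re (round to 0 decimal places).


Re = rho * v * D / mu
Re = 998 * 1.8 * 0.23 / 0.0073
Re = 413.172 / 0.0073
Re = 56599


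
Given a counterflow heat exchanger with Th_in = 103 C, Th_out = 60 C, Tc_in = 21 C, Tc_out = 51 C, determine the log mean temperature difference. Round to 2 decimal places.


dT1 = Th_in - Tc_out = 103 - 51 = 52
dT2 = Th_out - Tc_in = 60 - 21 = 39
LMTD = (dT1 - dT2) / ln(dT1/dT2)
LMTD = (52 - 39) / ln(52/39)
LMTD = 45.19 K


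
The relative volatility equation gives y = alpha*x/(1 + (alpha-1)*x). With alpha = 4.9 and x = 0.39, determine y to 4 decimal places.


y = alpha*x / (1 + (alpha-1)*x)
y = 4.9*0.39 / (1 + (4.9-1)*0.39)
y = 1.911 / (1 + 1.521)
y = 1.911 / 2.521
y = 0.7580


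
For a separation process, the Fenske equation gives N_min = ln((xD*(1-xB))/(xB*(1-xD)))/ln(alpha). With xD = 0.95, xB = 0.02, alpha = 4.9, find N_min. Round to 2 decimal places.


N_min = ln((xD*(1-xB))/(xB*(1-xD))) / ln(alpha)
Numerator inside ln: 0.931 / 0.001 = 931.0
ln(931.0) = 6.836259
ln(alpha) = ln(4.9) = 1.589235
N_min = 6.836259 / 1.589235 = 4.30


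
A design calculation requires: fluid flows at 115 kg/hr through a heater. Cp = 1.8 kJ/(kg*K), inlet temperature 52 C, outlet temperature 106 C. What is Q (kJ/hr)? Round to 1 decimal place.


Q = m_dot * Cp * (T2 - T1)
Q = 115 * 1.8 * (106 - 52)
Q = 115 * 1.8 * 54
Q = 11178.0 kJ/hr


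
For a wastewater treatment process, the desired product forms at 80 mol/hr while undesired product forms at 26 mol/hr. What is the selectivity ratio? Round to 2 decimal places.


S = desired product rate / undesired product rate
S = 80 / 26
S = 3.08


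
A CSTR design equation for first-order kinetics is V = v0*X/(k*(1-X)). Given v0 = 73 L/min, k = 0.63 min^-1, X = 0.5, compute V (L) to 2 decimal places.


V = v0 * X / (k * (1 - X))
V = 73 * 0.5 / (0.63 * (1 - 0.5))
V = 36.5 / (0.63 * 0.5)
V = 36.5 / 0.315
V = 115.87 L


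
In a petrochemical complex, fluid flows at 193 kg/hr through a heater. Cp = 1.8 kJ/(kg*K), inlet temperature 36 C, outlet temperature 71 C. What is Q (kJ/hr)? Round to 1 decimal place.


Q = m_dot * Cp * (T2 - T1)
Q = 193 * 1.8 * (71 - 36)
Q = 193 * 1.8 * 35
Q = 12159.0 kJ/hr


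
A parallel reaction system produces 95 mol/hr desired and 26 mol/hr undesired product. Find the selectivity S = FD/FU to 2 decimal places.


S = desired product rate / undesired product rate
S = 95 / 26
S = 3.65


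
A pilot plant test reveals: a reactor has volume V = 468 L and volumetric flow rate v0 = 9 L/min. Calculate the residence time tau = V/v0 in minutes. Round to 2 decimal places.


tau = V / v0
tau = 468 / 9
tau = 52.00 min


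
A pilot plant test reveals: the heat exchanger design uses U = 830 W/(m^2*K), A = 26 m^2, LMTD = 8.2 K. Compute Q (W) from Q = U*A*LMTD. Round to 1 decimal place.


Q = U * A * LMTD
Q = 830 * 26 * 8.2
Q = 176956.0 W


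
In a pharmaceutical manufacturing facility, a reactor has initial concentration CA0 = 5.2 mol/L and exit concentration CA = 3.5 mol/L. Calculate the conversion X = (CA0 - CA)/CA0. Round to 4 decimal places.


X = (CA0 - CA) / CA0
X = (5.2 - 3.5) / 5.2
X = 1.7 / 5.2
X = 0.3269


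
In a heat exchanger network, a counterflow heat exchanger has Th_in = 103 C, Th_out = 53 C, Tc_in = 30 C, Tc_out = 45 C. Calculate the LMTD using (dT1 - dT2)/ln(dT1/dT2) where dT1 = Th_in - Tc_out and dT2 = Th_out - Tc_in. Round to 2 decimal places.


dT1 = Th_in - Tc_out = 103 - 45 = 58
dT2 = Th_out - Tc_in = 53 - 30 = 23
LMTD = (dT1 - dT2) / ln(dT1/dT2)
LMTD = (58 - 23) / ln(58/23)
LMTD = 37.84 K


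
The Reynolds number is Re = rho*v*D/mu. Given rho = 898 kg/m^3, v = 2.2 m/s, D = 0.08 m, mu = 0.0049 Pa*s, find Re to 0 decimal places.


Re = rho * v * D / mu
Re = 898 * 2.2 * 0.08 / 0.0049
Re = 158.048 / 0.0049
Re = 32255


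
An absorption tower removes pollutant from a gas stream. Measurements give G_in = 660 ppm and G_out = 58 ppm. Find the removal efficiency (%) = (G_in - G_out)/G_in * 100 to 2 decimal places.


Efficiency = (G_in - G_out) / G_in * 100%
Efficiency = (660 - 58) / 660 * 100
Efficiency = 602 / 660 * 100
Efficiency = 91.21%


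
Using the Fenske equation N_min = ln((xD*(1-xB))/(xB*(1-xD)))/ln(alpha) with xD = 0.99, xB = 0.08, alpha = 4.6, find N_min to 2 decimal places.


N_min = ln((xD*(1-xB))/(xB*(1-xD))) / ln(alpha)
Numerator inside ln: 0.9108 / 0.0008 = 1138.5
ln(1138.5) = 7.037467
ln(alpha) = ln(4.6) = 1.526056
N_min = 7.037467 / 1.526056 = 4.61


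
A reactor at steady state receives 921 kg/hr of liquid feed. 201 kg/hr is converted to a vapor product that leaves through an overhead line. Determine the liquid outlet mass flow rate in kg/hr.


Steady-state mass balance on the main outlet: F_out = F_in - F_removed
F_out = 921 - 201
F_out = 720 kg/hr


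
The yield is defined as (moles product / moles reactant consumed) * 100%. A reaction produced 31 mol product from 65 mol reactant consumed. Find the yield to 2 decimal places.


Yield = (moles product / moles consumed) * 100%
Yield = (31 / 65) * 100
Yield = 0.4769 * 100
Yield = 47.69%


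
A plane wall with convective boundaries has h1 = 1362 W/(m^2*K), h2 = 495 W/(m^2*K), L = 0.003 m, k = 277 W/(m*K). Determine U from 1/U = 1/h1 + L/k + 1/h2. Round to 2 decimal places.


1/U = 1/h1 + L/k + 1/h2
1/U = 1/1362 + 0.003/277 + 1/495
1/U = 0.0007342144 + 1.08303e-05 + 0.002020202
1/U = 0.0027652467
U = 361.63 W/(m^2*K)


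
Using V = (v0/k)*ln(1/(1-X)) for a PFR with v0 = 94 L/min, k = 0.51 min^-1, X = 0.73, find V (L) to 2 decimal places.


V = (v0/k) * ln(1/(1-X))
V = (94/0.51) * ln(1/(1-0.73))
V = 184.313725 * ln(3.703704)
V = 184.313725 * 1.309333
V = 241.33 L


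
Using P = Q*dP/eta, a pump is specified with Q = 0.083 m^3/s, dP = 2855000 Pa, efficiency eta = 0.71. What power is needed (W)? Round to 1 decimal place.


P = Q * dP / eta
P = 0.083 * 2855000 / 0.71
P = 236965.0 / 0.71
P = 333753.5 W


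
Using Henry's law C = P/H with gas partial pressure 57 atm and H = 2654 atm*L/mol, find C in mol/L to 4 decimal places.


C = P / H
C = 57 / 2654
C = 0.0215 mol/L


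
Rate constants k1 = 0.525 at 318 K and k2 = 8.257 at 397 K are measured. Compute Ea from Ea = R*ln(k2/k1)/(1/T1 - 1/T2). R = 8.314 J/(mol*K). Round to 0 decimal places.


Ea = R * ln(k2/k1) / (1/T1 - 1/T2)
ln(k2/k1) = ln(8.257/0.525) = 2.7554183
1/T1 - 1/T2 = 1/318 - 1/397 = 0.0006257624
Ea = 8.314 * 2.7554183 / 0.0006257624
Ea = 36609 J/mol


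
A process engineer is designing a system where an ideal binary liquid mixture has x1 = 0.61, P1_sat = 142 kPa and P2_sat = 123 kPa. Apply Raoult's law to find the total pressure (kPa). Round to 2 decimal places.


P = x1*P1_sat + x2*P2_sat
x2 = 1 - x1 = 1 - 0.61 = 0.39
P = 0.61*142 + 0.39*123
P = 86.62 + 47.97
P = 134.59 kPa


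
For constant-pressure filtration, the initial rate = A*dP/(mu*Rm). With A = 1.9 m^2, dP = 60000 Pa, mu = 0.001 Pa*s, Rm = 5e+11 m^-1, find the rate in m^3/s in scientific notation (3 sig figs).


rate = A * dP / (mu * Rm)
rate = 1.9 * 60000 / (0.001 * 5e+11)
rate = 114000.0 / 5.000e+08
rate = 2.28e-04 m^3/s


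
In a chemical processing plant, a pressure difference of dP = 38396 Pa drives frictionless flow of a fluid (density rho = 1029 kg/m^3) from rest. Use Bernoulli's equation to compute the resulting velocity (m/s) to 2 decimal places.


v = sqrt(2*dP/rho)
v = sqrt(2*38396/1029)
v = sqrt(74.627794)
v = 8.64 m/s


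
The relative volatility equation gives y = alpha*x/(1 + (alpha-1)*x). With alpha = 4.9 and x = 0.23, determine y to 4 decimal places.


y = alpha*x / (1 + (alpha-1)*x)
y = 4.9*0.23 / (1 + (4.9-1)*0.23)
y = 1.127 / (1 + 0.897)
y = 1.127 / 1.897
y = 0.5941


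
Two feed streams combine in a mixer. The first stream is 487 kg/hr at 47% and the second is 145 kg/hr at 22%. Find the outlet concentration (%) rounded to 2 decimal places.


Mass balance on solute: F1*x1 + F2*x2 = F3*x3
F3 = F1 + F2 = 487 + 145 = 632 kg/hr
x3 = (F1*x1 + F2*x2)/F3
x3 = (487*0.47 + 145*0.22) / 632
x3 = 41.26%


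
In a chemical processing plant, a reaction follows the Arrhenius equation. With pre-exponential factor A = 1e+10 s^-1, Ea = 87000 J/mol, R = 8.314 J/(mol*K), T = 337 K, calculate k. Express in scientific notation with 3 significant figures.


k = A * exp(-Ea/(R*T))
k = 1e+10 * exp(-87000 / (8.314 * 337))
k = 1e+10 * exp(-31.051267)
k = 3.27e-04


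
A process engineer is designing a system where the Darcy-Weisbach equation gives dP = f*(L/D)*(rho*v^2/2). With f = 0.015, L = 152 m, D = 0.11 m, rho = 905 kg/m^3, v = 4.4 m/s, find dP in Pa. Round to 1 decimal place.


dP = f * (L/D) * (rho*v^2/2)
dP = 0.015 * (152/0.11) * (905*4.4^2/2)
L/D = 1381.81818182
rho*v^2/2 = 905*19.36/2 = 8760.4
dP = 0.015 * 1381.81818182 * 8760.4
dP = 181579.2 Pa


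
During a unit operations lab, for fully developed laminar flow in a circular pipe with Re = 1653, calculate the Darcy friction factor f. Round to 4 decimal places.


f = 64 / Re
f = 64 / 1653
f = 0.0387


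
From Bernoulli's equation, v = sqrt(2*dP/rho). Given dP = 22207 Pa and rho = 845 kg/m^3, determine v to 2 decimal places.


v = sqrt(2*dP/rho)
v = sqrt(2*22207/845)
v = sqrt(52.560947)
v = 7.25 m/s


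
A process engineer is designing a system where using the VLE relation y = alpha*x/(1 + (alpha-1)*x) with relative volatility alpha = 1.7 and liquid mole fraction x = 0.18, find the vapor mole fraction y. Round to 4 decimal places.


y = alpha*x / (1 + (alpha-1)*x)
y = 1.7*0.18 / (1 + (1.7-1)*0.18)
y = 0.306 / (1 + 0.126)
y = 0.306 / 1.126
y = 0.2718


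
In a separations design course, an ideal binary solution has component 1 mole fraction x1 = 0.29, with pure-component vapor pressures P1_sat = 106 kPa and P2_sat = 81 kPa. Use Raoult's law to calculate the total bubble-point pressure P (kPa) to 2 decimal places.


P = x1*P1_sat + x2*P2_sat
x2 = 1 - x1 = 1 - 0.29 = 0.71
P = 0.29*106 + 0.71*81
P = 30.74 + 57.51
P = 88.25 kPa


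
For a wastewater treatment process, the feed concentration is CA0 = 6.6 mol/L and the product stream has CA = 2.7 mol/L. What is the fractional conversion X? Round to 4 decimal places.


X = (CA0 - CA) / CA0
X = (6.6 - 2.7) / 6.6
X = 3.9 / 6.6
X = 0.5909


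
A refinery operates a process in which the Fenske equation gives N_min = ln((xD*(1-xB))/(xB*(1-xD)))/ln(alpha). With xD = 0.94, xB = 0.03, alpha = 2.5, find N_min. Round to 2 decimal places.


N_min = ln((xD*(1-xB))/(xB*(1-xD))) / ln(alpha)
Numerator inside ln: 0.9118 / 0.0018 = 506.555556
ln(506.555556) = 6.227634
ln(alpha) = ln(2.5) = 0.916291
N_min = 6.227634 / 0.916291 = 6.80


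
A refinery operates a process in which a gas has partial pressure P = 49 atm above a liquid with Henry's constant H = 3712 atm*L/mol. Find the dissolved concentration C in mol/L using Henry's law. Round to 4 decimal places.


C = P / H
C = 49 / 3712
C = 0.0132 mol/L


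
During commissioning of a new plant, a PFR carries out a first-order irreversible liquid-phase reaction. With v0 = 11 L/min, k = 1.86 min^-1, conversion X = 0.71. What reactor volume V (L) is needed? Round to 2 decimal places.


V = (v0/k) * ln(1/(1-X))
V = (11/1.86) * ln(1/(1-0.71))
V = 5.913978 * ln(3.448276)
V = 5.913978 * 1.237874
V = 7.32 L


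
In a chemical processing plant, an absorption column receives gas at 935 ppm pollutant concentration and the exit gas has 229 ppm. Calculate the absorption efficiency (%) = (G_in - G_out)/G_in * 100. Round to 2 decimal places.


Efficiency = (G_in - G_out) / G_in * 100%
Efficiency = (935 - 229) / 935 * 100
Efficiency = 706 / 935 * 100
Efficiency = 75.51%


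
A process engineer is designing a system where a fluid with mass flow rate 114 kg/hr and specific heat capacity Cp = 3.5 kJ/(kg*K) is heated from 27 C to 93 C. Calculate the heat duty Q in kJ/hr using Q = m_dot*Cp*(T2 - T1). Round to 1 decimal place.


Q = m_dot * Cp * (T2 - T1)
Q = 114 * 3.5 * (93 - 27)
Q = 114 * 3.5 * 66
Q = 26334.0 kJ/hr


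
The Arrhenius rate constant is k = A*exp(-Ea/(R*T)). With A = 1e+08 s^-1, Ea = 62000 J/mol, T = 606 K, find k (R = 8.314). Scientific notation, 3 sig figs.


k = A * exp(-Ea/(R*T))
k = 1e+08 * exp(-62000 / (8.314 * 606))
k = 1e+08 * exp(-12.305777)
k = 4.53e+02


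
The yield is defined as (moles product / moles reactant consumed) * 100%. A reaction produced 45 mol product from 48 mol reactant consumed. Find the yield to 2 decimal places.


Yield = (moles product / moles consumed) * 100%
Yield = (45 / 48) * 100
Yield = 0.9375 * 100
Yield = 93.75%


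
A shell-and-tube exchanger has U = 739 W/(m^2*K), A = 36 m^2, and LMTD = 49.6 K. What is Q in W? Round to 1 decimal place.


Q = U * A * LMTD
Q = 739 * 36 * 49.6
Q = 1319558.4 W


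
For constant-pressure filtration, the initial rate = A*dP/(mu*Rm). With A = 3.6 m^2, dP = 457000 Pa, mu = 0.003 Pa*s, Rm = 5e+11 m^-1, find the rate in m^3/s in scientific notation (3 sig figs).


rate = A * dP / (mu * Rm)
rate = 3.6 * 457000 / (0.003 * 5e+11)
rate = 1645200.0 / 1.500e+09
rate = 1.10e-03 m^3/s


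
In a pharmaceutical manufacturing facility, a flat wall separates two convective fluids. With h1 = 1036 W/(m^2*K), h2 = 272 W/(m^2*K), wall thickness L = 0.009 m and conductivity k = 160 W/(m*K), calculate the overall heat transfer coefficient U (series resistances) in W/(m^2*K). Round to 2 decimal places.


1/U = 1/h1 + L/k + 1/h2
1/U = 1/1036 + 0.009/160 + 1/272
1/U = 0.000965251 + 5.625e-05 + 0.0036764706
1/U = 0.0046979716
U = 212.86 W/(m^2*K)


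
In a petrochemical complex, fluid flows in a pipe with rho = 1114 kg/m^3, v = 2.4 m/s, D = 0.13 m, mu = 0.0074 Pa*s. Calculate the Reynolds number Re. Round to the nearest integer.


Re = rho * v * D / mu
Re = 1114 * 2.4 * 0.13 / 0.0074
Re = 347.568 / 0.0074
Re = 46969


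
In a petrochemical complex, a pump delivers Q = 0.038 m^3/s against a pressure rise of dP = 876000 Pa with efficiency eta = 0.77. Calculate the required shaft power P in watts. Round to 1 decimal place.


P = Q * dP / eta
P = 0.038 * 876000 / 0.77
P = 33288.0 / 0.77
P = 43231.2 W


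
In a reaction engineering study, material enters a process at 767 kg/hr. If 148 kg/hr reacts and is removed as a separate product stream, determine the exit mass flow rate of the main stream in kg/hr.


Steady-state mass balance on the main outlet: F_out = F_in - F_removed
F_out = 767 - 148
F_out = 619 kg/hr


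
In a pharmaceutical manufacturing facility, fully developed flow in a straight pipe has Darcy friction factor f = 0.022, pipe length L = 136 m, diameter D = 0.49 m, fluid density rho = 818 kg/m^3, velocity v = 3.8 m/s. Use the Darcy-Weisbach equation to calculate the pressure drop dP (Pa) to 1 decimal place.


dP = f * (L/D) * (rho*v^2/2)
dP = 0.022 * (136/0.49) * (818*3.8^2/2)
L/D = 277.55102041
rho*v^2/2 = 818*14.44/2 = 5905.96
dP = 0.022 * 277.55102041 * 5905.96
dP = 36062.5 Pa


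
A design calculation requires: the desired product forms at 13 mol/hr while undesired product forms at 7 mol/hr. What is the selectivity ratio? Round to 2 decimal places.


S = desired product rate / undesired product rate
S = 13 / 7
S = 1.86


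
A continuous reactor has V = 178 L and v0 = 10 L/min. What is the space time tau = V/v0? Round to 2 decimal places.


tau = V / v0
tau = 178 / 10
tau = 17.80 min


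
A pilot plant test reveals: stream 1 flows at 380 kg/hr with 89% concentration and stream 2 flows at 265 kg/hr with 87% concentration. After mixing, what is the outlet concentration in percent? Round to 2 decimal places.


Mass balance on solute: F1*x1 + F2*x2 = F3*x3
F3 = F1 + F2 = 380 + 265 = 645 kg/hr
x3 = (F1*x1 + F2*x2)/F3
x3 = (380*0.89 + 265*0.87) / 645
x3 = 88.18%


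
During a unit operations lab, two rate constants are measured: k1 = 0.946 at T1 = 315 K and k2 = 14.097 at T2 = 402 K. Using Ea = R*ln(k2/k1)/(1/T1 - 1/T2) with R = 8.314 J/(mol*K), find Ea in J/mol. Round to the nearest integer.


Ea = R * ln(k2/k1) / (1/T1 - 1/T2)
ln(k2/k1) = ln(14.097/0.946) = 2.7014747
1/T1 - 1/T2 = 1/315 - 1/402 = 0.000687040986
Ea = 8.314 * 2.7014747 / 0.000687040986
Ea = 32691 J/mol


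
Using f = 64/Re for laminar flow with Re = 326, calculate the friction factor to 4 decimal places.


f = 64 / Re
f = 64 / 326
f = 0.1963


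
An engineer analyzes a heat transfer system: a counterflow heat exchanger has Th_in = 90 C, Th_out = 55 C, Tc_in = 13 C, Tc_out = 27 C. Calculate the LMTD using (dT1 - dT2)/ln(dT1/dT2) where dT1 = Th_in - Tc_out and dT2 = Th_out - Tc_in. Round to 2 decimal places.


dT1 = Th_in - Tc_out = 90 - 27 = 63
dT2 = Th_out - Tc_in = 55 - 13 = 42
LMTD = (dT1 - dT2) / ln(dT1/dT2)
LMTD = (63 - 42) / ln(63/42)
LMTD = 51.79 K


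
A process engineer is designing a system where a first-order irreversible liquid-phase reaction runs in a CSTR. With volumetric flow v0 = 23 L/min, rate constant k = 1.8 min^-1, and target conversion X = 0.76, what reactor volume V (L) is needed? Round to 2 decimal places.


V = v0 * X / (k * (1 - X))
V = 23 * 0.76 / (1.8 * (1 - 0.76))
V = 17.48 / (1.8 * 0.24)
V = 17.48 / 0.432
V = 40.46 L


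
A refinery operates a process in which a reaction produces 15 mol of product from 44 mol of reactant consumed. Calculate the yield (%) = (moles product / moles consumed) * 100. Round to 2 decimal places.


Yield = (moles product / moles consumed) * 100%
Yield = (15 / 44) * 100
Yield = 0.3409 * 100
Yield = 34.09%


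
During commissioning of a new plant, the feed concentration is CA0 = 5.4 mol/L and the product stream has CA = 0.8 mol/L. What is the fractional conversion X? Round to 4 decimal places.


X = (CA0 - CA) / CA0
X = (5.4 - 0.8) / 5.4
X = 4.6 / 5.4
X = 0.8519
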